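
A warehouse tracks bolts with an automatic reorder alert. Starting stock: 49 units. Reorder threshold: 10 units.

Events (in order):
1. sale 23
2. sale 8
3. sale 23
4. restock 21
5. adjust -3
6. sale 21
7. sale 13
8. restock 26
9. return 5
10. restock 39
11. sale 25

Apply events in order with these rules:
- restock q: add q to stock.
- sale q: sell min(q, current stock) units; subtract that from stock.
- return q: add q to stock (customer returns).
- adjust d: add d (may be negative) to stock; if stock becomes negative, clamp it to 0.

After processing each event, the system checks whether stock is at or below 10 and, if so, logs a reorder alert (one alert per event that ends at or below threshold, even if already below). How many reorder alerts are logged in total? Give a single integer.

Answer: 3

Derivation:
Processing events:
Start: stock = 49
  Event 1 (sale 23): sell min(23,49)=23. stock: 49 - 23 = 26. total_sold = 23
  Event 2 (sale 8): sell min(8,26)=8. stock: 26 - 8 = 18. total_sold = 31
  Event 3 (sale 23): sell min(23,18)=18. stock: 18 - 18 = 0. total_sold = 49
  Event 4 (restock 21): 0 + 21 = 21
  Event 5 (adjust -3): 21 + -3 = 18
  Event 6 (sale 21): sell min(21,18)=18. stock: 18 - 18 = 0. total_sold = 67
  Event 7 (sale 13): sell min(13,0)=0. stock: 0 - 0 = 0. total_sold = 67
  Event 8 (restock 26): 0 + 26 = 26
  Event 9 (return 5): 26 + 5 = 31
  Event 10 (restock 39): 31 + 39 = 70
  Event 11 (sale 25): sell min(25,70)=25. stock: 70 - 25 = 45. total_sold = 92
Final: stock = 45, total_sold = 92

Checking against threshold 10:
  After event 1: stock=26 > 10
  After event 2: stock=18 > 10
  After event 3: stock=0 <= 10 -> ALERT
  After event 4: stock=21 > 10
  After event 5: stock=18 > 10
  After event 6: stock=0 <= 10 -> ALERT
  After event 7: stock=0 <= 10 -> ALERT
  After event 8: stock=26 > 10
  After event 9: stock=31 > 10
  After event 10: stock=70 > 10
  After event 11: stock=45 > 10
Alert events: [3, 6, 7]. Count = 3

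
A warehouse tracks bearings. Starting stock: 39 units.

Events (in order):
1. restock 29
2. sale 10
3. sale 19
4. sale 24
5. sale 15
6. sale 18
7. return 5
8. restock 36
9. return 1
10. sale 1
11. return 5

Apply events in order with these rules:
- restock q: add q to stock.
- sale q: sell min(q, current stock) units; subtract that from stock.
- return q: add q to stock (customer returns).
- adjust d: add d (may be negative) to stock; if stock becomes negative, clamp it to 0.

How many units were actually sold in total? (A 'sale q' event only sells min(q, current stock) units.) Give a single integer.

Processing events:
Start: stock = 39
  Event 1 (restock 29): 39 + 29 = 68
  Event 2 (sale 10): sell min(10,68)=10. stock: 68 - 10 = 58. total_sold = 10
  Event 3 (sale 19): sell min(19,58)=19. stock: 58 - 19 = 39. total_sold = 29
  Event 4 (sale 24): sell min(24,39)=24. stock: 39 - 24 = 15. total_sold = 53
  Event 5 (sale 15): sell min(15,15)=15. stock: 15 - 15 = 0. total_sold = 68
  Event 6 (sale 18): sell min(18,0)=0. stock: 0 - 0 = 0. total_sold = 68
  Event 7 (return 5): 0 + 5 = 5
  Event 8 (restock 36): 5 + 36 = 41
  Event 9 (return 1): 41 + 1 = 42
  Event 10 (sale 1): sell min(1,42)=1. stock: 42 - 1 = 41. total_sold = 69
  Event 11 (return 5): 41 + 5 = 46
Final: stock = 46, total_sold = 69

Answer: 69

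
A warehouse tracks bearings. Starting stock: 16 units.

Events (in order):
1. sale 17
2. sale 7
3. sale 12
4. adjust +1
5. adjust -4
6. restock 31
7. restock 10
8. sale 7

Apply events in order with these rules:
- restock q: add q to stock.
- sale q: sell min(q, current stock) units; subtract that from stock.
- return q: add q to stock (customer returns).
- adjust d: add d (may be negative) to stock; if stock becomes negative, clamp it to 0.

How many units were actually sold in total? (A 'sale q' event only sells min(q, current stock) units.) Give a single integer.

Processing events:
Start: stock = 16
  Event 1 (sale 17): sell min(17,16)=16. stock: 16 - 16 = 0. total_sold = 16
  Event 2 (sale 7): sell min(7,0)=0. stock: 0 - 0 = 0. total_sold = 16
  Event 3 (sale 12): sell min(12,0)=0. stock: 0 - 0 = 0. total_sold = 16
  Event 4 (adjust +1): 0 + 1 = 1
  Event 5 (adjust -4): 1 + -4 = 0 (clamped to 0)
  Event 6 (restock 31): 0 + 31 = 31
  Event 7 (restock 10): 31 + 10 = 41
  Event 8 (sale 7): sell min(7,41)=7. stock: 41 - 7 = 34. total_sold = 23
Final: stock = 34, total_sold = 23

Answer: 23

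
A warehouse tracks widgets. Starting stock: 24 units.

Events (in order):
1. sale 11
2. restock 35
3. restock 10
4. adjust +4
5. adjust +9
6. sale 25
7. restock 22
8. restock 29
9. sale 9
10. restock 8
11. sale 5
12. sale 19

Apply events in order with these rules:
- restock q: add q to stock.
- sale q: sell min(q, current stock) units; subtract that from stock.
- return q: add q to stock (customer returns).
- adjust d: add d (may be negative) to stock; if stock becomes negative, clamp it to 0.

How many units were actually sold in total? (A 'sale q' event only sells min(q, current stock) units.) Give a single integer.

Processing events:
Start: stock = 24
  Event 1 (sale 11): sell min(11,24)=11. stock: 24 - 11 = 13. total_sold = 11
  Event 2 (restock 35): 13 + 35 = 48
  Event 3 (restock 10): 48 + 10 = 58
  Event 4 (adjust +4): 58 + 4 = 62
  Event 5 (adjust +9): 62 + 9 = 71
  Event 6 (sale 25): sell min(25,71)=25. stock: 71 - 25 = 46. total_sold = 36
  Event 7 (restock 22): 46 + 22 = 68
  Event 8 (restock 29): 68 + 29 = 97
  Event 9 (sale 9): sell min(9,97)=9. stock: 97 - 9 = 88. total_sold = 45
  Event 10 (restock 8): 88 + 8 = 96
  Event 11 (sale 5): sell min(5,96)=5. stock: 96 - 5 = 91. total_sold = 50
  Event 12 (sale 19): sell min(19,91)=19. stock: 91 - 19 = 72. total_sold = 69
Final: stock = 72, total_sold = 69

Answer: 69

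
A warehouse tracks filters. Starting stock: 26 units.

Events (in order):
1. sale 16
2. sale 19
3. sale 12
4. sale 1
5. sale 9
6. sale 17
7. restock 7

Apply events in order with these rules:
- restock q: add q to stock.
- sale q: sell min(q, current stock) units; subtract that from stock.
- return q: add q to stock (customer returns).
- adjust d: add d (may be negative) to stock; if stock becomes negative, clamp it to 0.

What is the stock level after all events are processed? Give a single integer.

Answer: 7

Derivation:
Processing events:
Start: stock = 26
  Event 1 (sale 16): sell min(16,26)=16. stock: 26 - 16 = 10. total_sold = 16
  Event 2 (sale 19): sell min(19,10)=10. stock: 10 - 10 = 0. total_sold = 26
  Event 3 (sale 12): sell min(12,0)=0. stock: 0 - 0 = 0. total_sold = 26
  Event 4 (sale 1): sell min(1,0)=0. stock: 0 - 0 = 0. total_sold = 26
  Event 5 (sale 9): sell min(9,0)=0. stock: 0 - 0 = 0. total_sold = 26
  Event 6 (sale 17): sell min(17,0)=0. stock: 0 - 0 = 0. total_sold = 26
  Event 7 (restock 7): 0 + 7 = 7
Final: stock = 7, total_sold = 26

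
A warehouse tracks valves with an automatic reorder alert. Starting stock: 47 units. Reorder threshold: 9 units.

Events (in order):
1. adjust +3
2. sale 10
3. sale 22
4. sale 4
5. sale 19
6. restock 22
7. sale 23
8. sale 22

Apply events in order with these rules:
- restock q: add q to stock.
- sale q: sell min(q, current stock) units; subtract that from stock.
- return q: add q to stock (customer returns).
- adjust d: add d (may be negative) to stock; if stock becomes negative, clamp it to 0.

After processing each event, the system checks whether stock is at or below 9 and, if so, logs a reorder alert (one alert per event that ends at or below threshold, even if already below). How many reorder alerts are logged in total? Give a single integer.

Processing events:
Start: stock = 47
  Event 1 (adjust +3): 47 + 3 = 50
  Event 2 (sale 10): sell min(10,50)=10. stock: 50 - 10 = 40. total_sold = 10
  Event 3 (sale 22): sell min(22,40)=22. stock: 40 - 22 = 18. total_sold = 32
  Event 4 (sale 4): sell min(4,18)=4. stock: 18 - 4 = 14. total_sold = 36
  Event 5 (sale 19): sell min(19,14)=14. stock: 14 - 14 = 0. total_sold = 50
  Event 6 (restock 22): 0 + 22 = 22
  Event 7 (sale 23): sell min(23,22)=22. stock: 22 - 22 = 0. total_sold = 72
  Event 8 (sale 22): sell min(22,0)=0. stock: 0 - 0 = 0. total_sold = 72
Final: stock = 0, total_sold = 72

Checking against threshold 9:
  After event 1: stock=50 > 9
  After event 2: stock=40 > 9
  After event 3: stock=18 > 9
  After event 4: stock=14 > 9
  After event 5: stock=0 <= 9 -> ALERT
  After event 6: stock=22 > 9
  After event 7: stock=0 <= 9 -> ALERT
  After event 8: stock=0 <= 9 -> ALERT
Alert events: [5, 7, 8]. Count = 3

Answer: 3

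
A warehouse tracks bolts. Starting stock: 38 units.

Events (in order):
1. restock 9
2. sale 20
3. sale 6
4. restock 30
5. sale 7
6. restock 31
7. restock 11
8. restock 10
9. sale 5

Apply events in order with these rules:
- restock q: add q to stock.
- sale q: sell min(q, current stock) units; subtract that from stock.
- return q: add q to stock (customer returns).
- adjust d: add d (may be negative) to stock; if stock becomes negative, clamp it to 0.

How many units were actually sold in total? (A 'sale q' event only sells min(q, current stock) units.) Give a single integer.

Answer: 38

Derivation:
Processing events:
Start: stock = 38
  Event 1 (restock 9): 38 + 9 = 47
  Event 2 (sale 20): sell min(20,47)=20. stock: 47 - 20 = 27. total_sold = 20
  Event 3 (sale 6): sell min(6,27)=6. stock: 27 - 6 = 21. total_sold = 26
  Event 4 (restock 30): 21 + 30 = 51
  Event 5 (sale 7): sell min(7,51)=7. stock: 51 - 7 = 44. total_sold = 33
  Event 6 (restock 31): 44 + 31 = 75
  Event 7 (restock 11): 75 + 11 = 86
  Event 8 (restock 10): 86 + 10 = 96
  Event 9 (sale 5): sell min(5,96)=5. stock: 96 - 5 = 91. total_sold = 38
Final: stock = 91, total_sold = 38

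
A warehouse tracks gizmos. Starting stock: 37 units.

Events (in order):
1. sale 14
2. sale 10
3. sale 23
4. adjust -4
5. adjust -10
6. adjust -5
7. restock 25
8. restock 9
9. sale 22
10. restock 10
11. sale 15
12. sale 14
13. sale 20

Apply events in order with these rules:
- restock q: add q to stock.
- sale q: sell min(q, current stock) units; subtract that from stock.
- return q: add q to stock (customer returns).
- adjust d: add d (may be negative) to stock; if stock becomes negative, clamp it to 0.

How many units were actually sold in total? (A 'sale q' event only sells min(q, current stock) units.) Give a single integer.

Answer: 81

Derivation:
Processing events:
Start: stock = 37
  Event 1 (sale 14): sell min(14,37)=14. stock: 37 - 14 = 23. total_sold = 14
  Event 2 (sale 10): sell min(10,23)=10. stock: 23 - 10 = 13. total_sold = 24
  Event 3 (sale 23): sell min(23,13)=13. stock: 13 - 13 = 0. total_sold = 37
  Event 4 (adjust -4): 0 + -4 = 0 (clamped to 0)
  Event 5 (adjust -10): 0 + -10 = 0 (clamped to 0)
  Event 6 (adjust -5): 0 + -5 = 0 (clamped to 0)
  Event 7 (restock 25): 0 + 25 = 25
  Event 8 (restock 9): 25 + 9 = 34
  Event 9 (sale 22): sell min(22,34)=22. stock: 34 - 22 = 12. total_sold = 59
  Event 10 (restock 10): 12 + 10 = 22
  Event 11 (sale 15): sell min(15,22)=15. stock: 22 - 15 = 7. total_sold = 74
  Event 12 (sale 14): sell min(14,7)=7. stock: 7 - 7 = 0. total_sold = 81
  Event 13 (sale 20): sell min(20,0)=0. stock: 0 - 0 = 0. total_sold = 81
Final: stock = 0, total_sold = 81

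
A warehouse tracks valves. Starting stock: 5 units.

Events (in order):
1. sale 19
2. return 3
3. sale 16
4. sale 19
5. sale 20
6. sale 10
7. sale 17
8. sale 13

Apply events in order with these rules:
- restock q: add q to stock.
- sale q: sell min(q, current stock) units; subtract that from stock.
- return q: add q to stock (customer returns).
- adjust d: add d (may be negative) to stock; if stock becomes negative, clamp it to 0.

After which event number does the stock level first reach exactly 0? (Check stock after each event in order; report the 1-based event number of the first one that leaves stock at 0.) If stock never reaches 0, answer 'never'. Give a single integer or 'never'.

Processing events:
Start: stock = 5
  Event 1 (sale 19): sell min(19,5)=5. stock: 5 - 5 = 0. total_sold = 5
  Event 2 (return 3): 0 + 3 = 3
  Event 3 (sale 16): sell min(16,3)=3. stock: 3 - 3 = 0. total_sold = 8
  Event 4 (sale 19): sell min(19,0)=0. stock: 0 - 0 = 0. total_sold = 8
  Event 5 (sale 20): sell min(20,0)=0. stock: 0 - 0 = 0. total_sold = 8
  Event 6 (sale 10): sell min(10,0)=0. stock: 0 - 0 = 0. total_sold = 8
  Event 7 (sale 17): sell min(17,0)=0. stock: 0 - 0 = 0. total_sold = 8
  Event 8 (sale 13): sell min(13,0)=0. stock: 0 - 0 = 0. total_sold = 8
Final: stock = 0, total_sold = 8

First zero at event 1.

Answer: 1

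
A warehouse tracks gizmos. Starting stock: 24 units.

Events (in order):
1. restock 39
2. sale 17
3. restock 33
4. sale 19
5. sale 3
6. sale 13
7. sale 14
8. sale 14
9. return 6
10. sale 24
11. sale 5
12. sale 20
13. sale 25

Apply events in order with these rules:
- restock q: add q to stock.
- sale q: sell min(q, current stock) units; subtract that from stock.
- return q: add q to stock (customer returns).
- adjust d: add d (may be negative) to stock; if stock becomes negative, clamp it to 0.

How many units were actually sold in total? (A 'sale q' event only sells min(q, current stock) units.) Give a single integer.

Processing events:
Start: stock = 24
  Event 1 (restock 39): 24 + 39 = 63
  Event 2 (sale 17): sell min(17,63)=17. stock: 63 - 17 = 46. total_sold = 17
  Event 3 (restock 33): 46 + 33 = 79
  Event 4 (sale 19): sell min(19,79)=19. stock: 79 - 19 = 60. total_sold = 36
  Event 5 (sale 3): sell min(3,60)=3. stock: 60 - 3 = 57. total_sold = 39
  Event 6 (sale 13): sell min(13,57)=13. stock: 57 - 13 = 44. total_sold = 52
  Event 7 (sale 14): sell min(14,44)=14. stock: 44 - 14 = 30. total_sold = 66
  Event 8 (sale 14): sell min(14,30)=14. stock: 30 - 14 = 16. total_sold = 80
  Event 9 (return 6): 16 + 6 = 22
  Event 10 (sale 24): sell min(24,22)=22. stock: 22 - 22 = 0. total_sold = 102
  Event 11 (sale 5): sell min(5,0)=0. stock: 0 - 0 = 0. total_sold = 102
  Event 12 (sale 20): sell min(20,0)=0. stock: 0 - 0 = 0. total_sold = 102
  Event 13 (sale 25): sell min(25,0)=0. stock: 0 - 0 = 0. total_sold = 102
Final: stock = 0, total_sold = 102

Answer: 102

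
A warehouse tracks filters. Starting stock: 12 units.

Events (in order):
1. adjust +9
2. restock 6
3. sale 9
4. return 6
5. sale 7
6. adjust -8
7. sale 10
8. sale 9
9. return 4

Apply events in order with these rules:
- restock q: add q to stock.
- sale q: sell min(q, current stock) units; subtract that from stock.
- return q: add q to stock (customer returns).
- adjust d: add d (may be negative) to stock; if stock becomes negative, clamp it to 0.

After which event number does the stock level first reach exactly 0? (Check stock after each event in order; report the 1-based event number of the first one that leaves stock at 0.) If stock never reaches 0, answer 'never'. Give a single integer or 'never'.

Processing events:
Start: stock = 12
  Event 1 (adjust +9): 12 + 9 = 21
  Event 2 (restock 6): 21 + 6 = 27
  Event 3 (sale 9): sell min(9,27)=9. stock: 27 - 9 = 18. total_sold = 9
  Event 4 (return 6): 18 + 6 = 24
  Event 5 (sale 7): sell min(7,24)=7. stock: 24 - 7 = 17. total_sold = 16
  Event 6 (adjust -8): 17 + -8 = 9
  Event 7 (sale 10): sell min(10,9)=9. stock: 9 - 9 = 0. total_sold = 25
  Event 8 (sale 9): sell min(9,0)=0. stock: 0 - 0 = 0. total_sold = 25
  Event 9 (return 4): 0 + 4 = 4
Final: stock = 4, total_sold = 25

First zero at event 7.

Answer: 7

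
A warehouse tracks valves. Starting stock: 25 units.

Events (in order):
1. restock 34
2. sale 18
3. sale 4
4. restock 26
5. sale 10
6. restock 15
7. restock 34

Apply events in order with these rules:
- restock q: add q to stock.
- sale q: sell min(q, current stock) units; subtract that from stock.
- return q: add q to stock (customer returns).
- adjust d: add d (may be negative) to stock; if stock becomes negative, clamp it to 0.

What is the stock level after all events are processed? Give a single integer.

Answer: 102

Derivation:
Processing events:
Start: stock = 25
  Event 1 (restock 34): 25 + 34 = 59
  Event 2 (sale 18): sell min(18,59)=18. stock: 59 - 18 = 41. total_sold = 18
  Event 3 (sale 4): sell min(4,41)=4. stock: 41 - 4 = 37. total_sold = 22
  Event 4 (restock 26): 37 + 26 = 63
  Event 5 (sale 10): sell min(10,63)=10. stock: 63 - 10 = 53. total_sold = 32
  Event 6 (restock 15): 53 + 15 = 68
  Event 7 (restock 34): 68 + 34 = 102
Final: stock = 102, total_sold = 32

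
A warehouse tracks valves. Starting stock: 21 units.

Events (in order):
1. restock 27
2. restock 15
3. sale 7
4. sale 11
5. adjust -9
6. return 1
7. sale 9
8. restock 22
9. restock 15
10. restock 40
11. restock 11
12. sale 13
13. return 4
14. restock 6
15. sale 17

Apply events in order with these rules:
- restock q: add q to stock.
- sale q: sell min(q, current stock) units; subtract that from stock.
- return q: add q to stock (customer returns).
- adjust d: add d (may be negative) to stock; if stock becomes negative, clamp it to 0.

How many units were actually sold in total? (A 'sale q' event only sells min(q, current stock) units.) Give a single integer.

Answer: 57

Derivation:
Processing events:
Start: stock = 21
  Event 1 (restock 27): 21 + 27 = 48
  Event 2 (restock 15): 48 + 15 = 63
  Event 3 (sale 7): sell min(7,63)=7. stock: 63 - 7 = 56. total_sold = 7
  Event 4 (sale 11): sell min(11,56)=11. stock: 56 - 11 = 45. total_sold = 18
  Event 5 (adjust -9): 45 + -9 = 36
  Event 6 (return 1): 36 + 1 = 37
  Event 7 (sale 9): sell min(9,37)=9. stock: 37 - 9 = 28. total_sold = 27
  Event 8 (restock 22): 28 + 22 = 50
  Event 9 (restock 15): 50 + 15 = 65
  Event 10 (restock 40): 65 + 40 = 105
  Event 11 (restock 11): 105 + 11 = 116
  Event 12 (sale 13): sell min(13,116)=13. stock: 116 - 13 = 103. total_sold = 40
  Event 13 (return 4): 103 + 4 = 107
  Event 14 (restock 6): 107 + 6 = 113
  Event 15 (sale 17): sell min(17,113)=17. stock: 113 - 17 = 96. total_sold = 57
Final: stock = 96, total_sold = 57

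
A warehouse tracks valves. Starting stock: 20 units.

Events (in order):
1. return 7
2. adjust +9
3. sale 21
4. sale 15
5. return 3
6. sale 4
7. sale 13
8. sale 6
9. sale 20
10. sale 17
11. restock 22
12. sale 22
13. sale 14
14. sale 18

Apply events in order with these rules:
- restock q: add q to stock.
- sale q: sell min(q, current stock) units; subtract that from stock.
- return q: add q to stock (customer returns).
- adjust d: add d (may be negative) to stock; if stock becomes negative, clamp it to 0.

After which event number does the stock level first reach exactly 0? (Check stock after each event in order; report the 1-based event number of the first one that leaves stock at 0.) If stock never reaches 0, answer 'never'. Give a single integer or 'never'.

Answer: 4

Derivation:
Processing events:
Start: stock = 20
  Event 1 (return 7): 20 + 7 = 27
  Event 2 (adjust +9): 27 + 9 = 36
  Event 3 (sale 21): sell min(21,36)=21. stock: 36 - 21 = 15. total_sold = 21
  Event 4 (sale 15): sell min(15,15)=15. stock: 15 - 15 = 0. total_sold = 36
  Event 5 (return 3): 0 + 3 = 3
  Event 6 (sale 4): sell min(4,3)=3. stock: 3 - 3 = 0. total_sold = 39
  Event 7 (sale 13): sell min(13,0)=0. stock: 0 - 0 = 0. total_sold = 39
  Event 8 (sale 6): sell min(6,0)=0. stock: 0 - 0 = 0. total_sold = 39
  Event 9 (sale 20): sell min(20,0)=0. stock: 0 - 0 = 0. total_sold = 39
  Event 10 (sale 17): sell min(17,0)=0. stock: 0 - 0 = 0. total_sold = 39
  Event 11 (restock 22): 0 + 22 = 22
  Event 12 (sale 22): sell min(22,22)=22. stock: 22 - 22 = 0. total_sold = 61
  Event 13 (sale 14): sell min(14,0)=0. stock: 0 - 0 = 0. total_sold = 61
  Event 14 (sale 18): sell min(18,0)=0. stock: 0 - 0 = 0. total_sold = 61
Final: stock = 0, total_sold = 61

First zero at event 4.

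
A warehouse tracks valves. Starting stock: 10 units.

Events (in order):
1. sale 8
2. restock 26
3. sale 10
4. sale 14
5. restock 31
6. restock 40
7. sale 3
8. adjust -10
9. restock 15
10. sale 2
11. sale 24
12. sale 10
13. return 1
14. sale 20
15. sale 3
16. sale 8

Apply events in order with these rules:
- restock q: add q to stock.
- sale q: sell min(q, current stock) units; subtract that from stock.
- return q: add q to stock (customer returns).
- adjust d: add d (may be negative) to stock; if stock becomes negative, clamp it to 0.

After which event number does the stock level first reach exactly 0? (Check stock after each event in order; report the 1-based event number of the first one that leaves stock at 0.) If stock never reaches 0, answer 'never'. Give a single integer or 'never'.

Answer: never

Derivation:
Processing events:
Start: stock = 10
  Event 1 (sale 8): sell min(8,10)=8. stock: 10 - 8 = 2. total_sold = 8
  Event 2 (restock 26): 2 + 26 = 28
  Event 3 (sale 10): sell min(10,28)=10. stock: 28 - 10 = 18. total_sold = 18
  Event 4 (sale 14): sell min(14,18)=14. stock: 18 - 14 = 4. total_sold = 32
  Event 5 (restock 31): 4 + 31 = 35
  Event 6 (restock 40): 35 + 40 = 75
  Event 7 (sale 3): sell min(3,75)=3. stock: 75 - 3 = 72. total_sold = 35
  Event 8 (adjust -10): 72 + -10 = 62
  Event 9 (restock 15): 62 + 15 = 77
  Event 10 (sale 2): sell min(2,77)=2. stock: 77 - 2 = 75. total_sold = 37
  Event 11 (sale 24): sell min(24,75)=24. stock: 75 - 24 = 51. total_sold = 61
  Event 12 (sale 10): sell min(10,51)=10. stock: 51 - 10 = 41. total_sold = 71
  Event 13 (return 1): 41 + 1 = 42
  Event 14 (sale 20): sell min(20,42)=20. stock: 42 - 20 = 22. total_sold = 91
  Event 15 (sale 3): sell min(3,22)=3. stock: 22 - 3 = 19. total_sold = 94
  Event 16 (sale 8): sell min(8,19)=8. stock: 19 - 8 = 11. total_sold = 102
Final: stock = 11, total_sold = 102

Stock never reaches 0.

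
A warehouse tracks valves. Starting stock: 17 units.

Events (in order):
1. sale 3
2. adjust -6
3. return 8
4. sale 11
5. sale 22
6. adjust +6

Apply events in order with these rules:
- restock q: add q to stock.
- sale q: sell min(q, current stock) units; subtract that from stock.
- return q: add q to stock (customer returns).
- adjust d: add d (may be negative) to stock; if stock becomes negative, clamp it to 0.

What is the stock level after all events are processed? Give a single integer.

Answer: 6

Derivation:
Processing events:
Start: stock = 17
  Event 1 (sale 3): sell min(3,17)=3. stock: 17 - 3 = 14. total_sold = 3
  Event 2 (adjust -6): 14 + -6 = 8
  Event 3 (return 8): 8 + 8 = 16
  Event 4 (sale 11): sell min(11,16)=11. stock: 16 - 11 = 5. total_sold = 14
  Event 5 (sale 22): sell min(22,5)=5. stock: 5 - 5 = 0. total_sold = 19
  Event 6 (adjust +6): 0 + 6 = 6
Final: stock = 6, total_sold = 19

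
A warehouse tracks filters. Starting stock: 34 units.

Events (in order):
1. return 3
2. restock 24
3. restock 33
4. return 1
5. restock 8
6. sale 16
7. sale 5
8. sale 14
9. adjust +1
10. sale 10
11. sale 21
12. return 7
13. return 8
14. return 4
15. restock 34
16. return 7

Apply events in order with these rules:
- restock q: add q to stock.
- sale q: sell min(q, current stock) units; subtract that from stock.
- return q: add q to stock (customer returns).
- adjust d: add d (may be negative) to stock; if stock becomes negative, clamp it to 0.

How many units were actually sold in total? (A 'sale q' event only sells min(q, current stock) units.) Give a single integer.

Processing events:
Start: stock = 34
  Event 1 (return 3): 34 + 3 = 37
  Event 2 (restock 24): 37 + 24 = 61
  Event 3 (restock 33): 61 + 33 = 94
  Event 4 (return 1): 94 + 1 = 95
  Event 5 (restock 8): 95 + 8 = 103
  Event 6 (sale 16): sell min(16,103)=16. stock: 103 - 16 = 87. total_sold = 16
  Event 7 (sale 5): sell min(5,87)=5. stock: 87 - 5 = 82. total_sold = 21
  Event 8 (sale 14): sell min(14,82)=14. stock: 82 - 14 = 68. total_sold = 35
  Event 9 (adjust +1): 68 + 1 = 69
  Event 10 (sale 10): sell min(10,69)=10. stock: 69 - 10 = 59. total_sold = 45
  Event 11 (sale 21): sell min(21,59)=21. stock: 59 - 21 = 38. total_sold = 66
  Event 12 (return 7): 38 + 7 = 45
  Event 13 (return 8): 45 + 8 = 53
  Event 14 (return 4): 53 + 4 = 57
  Event 15 (restock 34): 57 + 34 = 91
  Event 16 (return 7): 91 + 7 = 98
Final: stock = 98, total_sold = 66

Answer: 66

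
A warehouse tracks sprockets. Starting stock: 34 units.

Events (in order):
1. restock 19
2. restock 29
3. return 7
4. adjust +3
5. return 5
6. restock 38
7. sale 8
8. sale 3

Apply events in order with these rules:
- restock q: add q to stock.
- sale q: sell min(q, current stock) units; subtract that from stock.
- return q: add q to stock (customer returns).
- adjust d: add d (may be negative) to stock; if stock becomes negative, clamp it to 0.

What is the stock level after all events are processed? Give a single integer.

Processing events:
Start: stock = 34
  Event 1 (restock 19): 34 + 19 = 53
  Event 2 (restock 29): 53 + 29 = 82
  Event 3 (return 7): 82 + 7 = 89
  Event 4 (adjust +3): 89 + 3 = 92
  Event 5 (return 5): 92 + 5 = 97
  Event 6 (restock 38): 97 + 38 = 135
  Event 7 (sale 8): sell min(8,135)=8. stock: 135 - 8 = 127. total_sold = 8
  Event 8 (sale 3): sell min(3,127)=3. stock: 127 - 3 = 124. total_sold = 11
Final: stock = 124, total_sold = 11

Answer: 124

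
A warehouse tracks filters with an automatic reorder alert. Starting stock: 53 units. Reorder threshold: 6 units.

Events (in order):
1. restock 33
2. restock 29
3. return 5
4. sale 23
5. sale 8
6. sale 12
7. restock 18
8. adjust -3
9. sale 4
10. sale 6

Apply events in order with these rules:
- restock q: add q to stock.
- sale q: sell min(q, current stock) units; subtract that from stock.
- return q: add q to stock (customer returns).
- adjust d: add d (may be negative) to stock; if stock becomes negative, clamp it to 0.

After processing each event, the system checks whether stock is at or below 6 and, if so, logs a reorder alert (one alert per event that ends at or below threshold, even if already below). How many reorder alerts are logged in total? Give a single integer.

Processing events:
Start: stock = 53
  Event 1 (restock 33): 53 + 33 = 86
  Event 2 (restock 29): 86 + 29 = 115
  Event 3 (return 5): 115 + 5 = 120
  Event 4 (sale 23): sell min(23,120)=23. stock: 120 - 23 = 97. total_sold = 23
  Event 5 (sale 8): sell min(8,97)=8. stock: 97 - 8 = 89. total_sold = 31
  Event 6 (sale 12): sell min(12,89)=12. stock: 89 - 12 = 77. total_sold = 43
  Event 7 (restock 18): 77 + 18 = 95
  Event 8 (adjust -3): 95 + -3 = 92
  Event 9 (sale 4): sell min(4,92)=4. stock: 92 - 4 = 88. total_sold = 47
  Event 10 (sale 6): sell min(6,88)=6. stock: 88 - 6 = 82. total_sold = 53
Final: stock = 82, total_sold = 53

Checking against threshold 6:
  After event 1: stock=86 > 6
  After event 2: stock=115 > 6
  After event 3: stock=120 > 6
  After event 4: stock=97 > 6
  After event 5: stock=89 > 6
  After event 6: stock=77 > 6
  After event 7: stock=95 > 6
  After event 8: stock=92 > 6
  After event 9: stock=88 > 6
  After event 10: stock=82 > 6
Alert events: []. Count = 0

Answer: 0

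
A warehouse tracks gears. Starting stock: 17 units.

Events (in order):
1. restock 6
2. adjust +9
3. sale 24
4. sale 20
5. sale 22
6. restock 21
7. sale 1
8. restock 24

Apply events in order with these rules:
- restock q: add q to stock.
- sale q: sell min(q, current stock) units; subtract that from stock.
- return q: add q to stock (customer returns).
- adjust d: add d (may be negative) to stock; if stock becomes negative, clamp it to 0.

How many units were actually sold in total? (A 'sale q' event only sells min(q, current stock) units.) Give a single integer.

Answer: 33

Derivation:
Processing events:
Start: stock = 17
  Event 1 (restock 6): 17 + 6 = 23
  Event 2 (adjust +9): 23 + 9 = 32
  Event 3 (sale 24): sell min(24,32)=24. stock: 32 - 24 = 8. total_sold = 24
  Event 4 (sale 20): sell min(20,8)=8. stock: 8 - 8 = 0. total_sold = 32
  Event 5 (sale 22): sell min(22,0)=0. stock: 0 - 0 = 0. total_sold = 32
  Event 6 (restock 21): 0 + 21 = 21
  Event 7 (sale 1): sell min(1,21)=1. stock: 21 - 1 = 20. total_sold = 33
  Event 8 (restock 24): 20 + 24 = 44
Final: stock = 44, total_sold = 33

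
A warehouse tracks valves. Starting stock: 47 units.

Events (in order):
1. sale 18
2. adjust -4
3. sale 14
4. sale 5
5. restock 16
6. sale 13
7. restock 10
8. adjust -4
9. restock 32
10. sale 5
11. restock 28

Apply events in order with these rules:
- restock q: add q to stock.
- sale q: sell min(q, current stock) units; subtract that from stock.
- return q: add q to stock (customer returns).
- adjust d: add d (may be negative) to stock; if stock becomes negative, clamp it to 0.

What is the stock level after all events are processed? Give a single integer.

Answer: 70

Derivation:
Processing events:
Start: stock = 47
  Event 1 (sale 18): sell min(18,47)=18. stock: 47 - 18 = 29. total_sold = 18
  Event 2 (adjust -4): 29 + -4 = 25
  Event 3 (sale 14): sell min(14,25)=14. stock: 25 - 14 = 11. total_sold = 32
  Event 4 (sale 5): sell min(5,11)=5. stock: 11 - 5 = 6. total_sold = 37
  Event 5 (restock 16): 6 + 16 = 22
  Event 6 (sale 13): sell min(13,22)=13. stock: 22 - 13 = 9. total_sold = 50
  Event 7 (restock 10): 9 + 10 = 19
  Event 8 (adjust -4): 19 + -4 = 15
  Event 9 (restock 32): 15 + 32 = 47
  Event 10 (sale 5): sell min(5,47)=5. stock: 47 - 5 = 42. total_sold = 55
  Event 11 (restock 28): 42 + 28 = 70
Final: stock = 70, total_sold = 55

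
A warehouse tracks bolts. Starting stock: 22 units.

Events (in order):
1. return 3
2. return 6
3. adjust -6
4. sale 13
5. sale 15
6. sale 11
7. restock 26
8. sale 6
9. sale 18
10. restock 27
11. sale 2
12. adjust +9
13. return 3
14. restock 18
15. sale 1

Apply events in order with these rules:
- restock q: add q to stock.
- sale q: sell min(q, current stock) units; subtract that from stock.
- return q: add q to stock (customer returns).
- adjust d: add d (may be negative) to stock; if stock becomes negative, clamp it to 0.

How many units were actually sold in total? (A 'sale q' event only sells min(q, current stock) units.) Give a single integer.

Answer: 52

Derivation:
Processing events:
Start: stock = 22
  Event 1 (return 3): 22 + 3 = 25
  Event 2 (return 6): 25 + 6 = 31
  Event 3 (adjust -6): 31 + -6 = 25
  Event 4 (sale 13): sell min(13,25)=13. stock: 25 - 13 = 12. total_sold = 13
  Event 5 (sale 15): sell min(15,12)=12. stock: 12 - 12 = 0. total_sold = 25
  Event 6 (sale 11): sell min(11,0)=0. stock: 0 - 0 = 0. total_sold = 25
  Event 7 (restock 26): 0 + 26 = 26
  Event 8 (sale 6): sell min(6,26)=6. stock: 26 - 6 = 20. total_sold = 31
  Event 9 (sale 18): sell min(18,20)=18. stock: 20 - 18 = 2. total_sold = 49
  Event 10 (restock 27): 2 + 27 = 29
  Event 11 (sale 2): sell min(2,29)=2. stock: 29 - 2 = 27. total_sold = 51
  Event 12 (adjust +9): 27 + 9 = 36
  Event 13 (return 3): 36 + 3 = 39
  Event 14 (restock 18): 39 + 18 = 57
  Event 15 (sale 1): sell min(1,57)=1. stock: 57 - 1 = 56. total_sold = 52
Final: stock = 56, total_sold = 52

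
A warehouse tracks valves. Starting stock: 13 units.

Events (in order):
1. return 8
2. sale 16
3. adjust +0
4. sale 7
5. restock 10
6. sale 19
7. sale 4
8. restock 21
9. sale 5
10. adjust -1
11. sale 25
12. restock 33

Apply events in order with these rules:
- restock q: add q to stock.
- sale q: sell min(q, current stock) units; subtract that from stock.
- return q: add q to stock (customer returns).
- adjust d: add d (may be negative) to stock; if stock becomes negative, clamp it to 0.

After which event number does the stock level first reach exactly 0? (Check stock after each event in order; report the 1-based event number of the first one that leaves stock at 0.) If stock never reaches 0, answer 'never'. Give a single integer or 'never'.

Processing events:
Start: stock = 13
  Event 1 (return 8): 13 + 8 = 21
  Event 2 (sale 16): sell min(16,21)=16. stock: 21 - 16 = 5. total_sold = 16
  Event 3 (adjust +0): 5 + 0 = 5
  Event 4 (sale 7): sell min(7,5)=5. stock: 5 - 5 = 0. total_sold = 21
  Event 5 (restock 10): 0 + 10 = 10
  Event 6 (sale 19): sell min(19,10)=10. stock: 10 - 10 = 0. total_sold = 31
  Event 7 (sale 4): sell min(4,0)=0. stock: 0 - 0 = 0. total_sold = 31
  Event 8 (restock 21): 0 + 21 = 21
  Event 9 (sale 5): sell min(5,21)=5. stock: 21 - 5 = 16. total_sold = 36
  Event 10 (adjust -1): 16 + -1 = 15
  Event 11 (sale 25): sell min(25,15)=15. stock: 15 - 15 = 0. total_sold = 51
  Event 12 (restock 33): 0 + 33 = 33
Final: stock = 33, total_sold = 51

First zero at event 4.

Answer: 4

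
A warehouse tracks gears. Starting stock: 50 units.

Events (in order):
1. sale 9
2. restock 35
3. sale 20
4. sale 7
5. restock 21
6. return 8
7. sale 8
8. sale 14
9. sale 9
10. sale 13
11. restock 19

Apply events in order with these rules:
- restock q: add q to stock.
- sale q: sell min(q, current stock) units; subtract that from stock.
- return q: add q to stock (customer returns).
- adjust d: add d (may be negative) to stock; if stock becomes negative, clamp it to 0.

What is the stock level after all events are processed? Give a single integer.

Processing events:
Start: stock = 50
  Event 1 (sale 9): sell min(9,50)=9. stock: 50 - 9 = 41. total_sold = 9
  Event 2 (restock 35): 41 + 35 = 76
  Event 3 (sale 20): sell min(20,76)=20. stock: 76 - 20 = 56. total_sold = 29
  Event 4 (sale 7): sell min(7,56)=7. stock: 56 - 7 = 49. total_sold = 36
  Event 5 (restock 21): 49 + 21 = 70
  Event 6 (return 8): 70 + 8 = 78
  Event 7 (sale 8): sell min(8,78)=8. stock: 78 - 8 = 70. total_sold = 44
  Event 8 (sale 14): sell min(14,70)=14. stock: 70 - 14 = 56. total_sold = 58
  Event 9 (sale 9): sell min(9,56)=9. stock: 56 - 9 = 47. total_sold = 67
  Event 10 (sale 13): sell min(13,47)=13. stock: 47 - 13 = 34. total_sold = 80
  Event 11 (restock 19): 34 + 19 = 53
Final: stock = 53, total_sold = 80

Answer: 53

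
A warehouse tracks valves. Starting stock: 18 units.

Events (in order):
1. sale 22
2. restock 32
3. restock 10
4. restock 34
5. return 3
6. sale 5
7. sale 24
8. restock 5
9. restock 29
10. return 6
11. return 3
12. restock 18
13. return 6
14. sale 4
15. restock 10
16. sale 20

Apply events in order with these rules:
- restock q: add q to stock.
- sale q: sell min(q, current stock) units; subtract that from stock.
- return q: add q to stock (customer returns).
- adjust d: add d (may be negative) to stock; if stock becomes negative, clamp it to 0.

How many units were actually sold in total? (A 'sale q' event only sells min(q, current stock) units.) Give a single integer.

Answer: 71

Derivation:
Processing events:
Start: stock = 18
  Event 1 (sale 22): sell min(22,18)=18. stock: 18 - 18 = 0. total_sold = 18
  Event 2 (restock 32): 0 + 32 = 32
  Event 3 (restock 10): 32 + 10 = 42
  Event 4 (restock 34): 42 + 34 = 76
  Event 5 (return 3): 76 + 3 = 79
  Event 6 (sale 5): sell min(5,79)=5. stock: 79 - 5 = 74. total_sold = 23
  Event 7 (sale 24): sell min(24,74)=24. stock: 74 - 24 = 50. total_sold = 47
  Event 8 (restock 5): 50 + 5 = 55
  Event 9 (restock 29): 55 + 29 = 84
  Event 10 (return 6): 84 + 6 = 90
  Event 11 (return 3): 90 + 3 = 93
  Event 12 (restock 18): 93 + 18 = 111
  Event 13 (return 6): 111 + 6 = 117
  Event 14 (sale 4): sell min(4,117)=4. stock: 117 - 4 = 113. total_sold = 51
  Event 15 (restock 10): 113 + 10 = 123
  Event 16 (sale 20): sell min(20,123)=20. stock: 123 - 20 = 103. total_sold = 71
Final: stock = 103, total_sold = 71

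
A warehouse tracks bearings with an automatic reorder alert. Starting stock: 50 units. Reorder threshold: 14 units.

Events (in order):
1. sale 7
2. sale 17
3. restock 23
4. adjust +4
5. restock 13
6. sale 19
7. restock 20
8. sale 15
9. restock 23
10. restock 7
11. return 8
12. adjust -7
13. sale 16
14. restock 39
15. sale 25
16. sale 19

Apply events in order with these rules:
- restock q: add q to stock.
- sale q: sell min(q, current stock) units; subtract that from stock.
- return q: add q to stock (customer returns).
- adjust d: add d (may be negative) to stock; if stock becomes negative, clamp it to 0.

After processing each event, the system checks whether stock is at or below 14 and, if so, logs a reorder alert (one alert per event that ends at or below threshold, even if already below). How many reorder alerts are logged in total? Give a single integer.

Answer: 0

Derivation:
Processing events:
Start: stock = 50
  Event 1 (sale 7): sell min(7,50)=7. stock: 50 - 7 = 43. total_sold = 7
  Event 2 (sale 17): sell min(17,43)=17. stock: 43 - 17 = 26. total_sold = 24
  Event 3 (restock 23): 26 + 23 = 49
  Event 4 (adjust +4): 49 + 4 = 53
  Event 5 (restock 13): 53 + 13 = 66
  Event 6 (sale 19): sell min(19,66)=19. stock: 66 - 19 = 47. total_sold = 43
  Event 7 (restock 20): 47 + 20 = 67
  Event 8 (sale 15): sell min(15,67)=15. stock: 67 - 15 = 52. total_sold = 58
  Event 9 (restock 23): 52 + 23 = 75
  Event 10 (restock 7): 75 + 7 = 82
  Event 11 (return 8): 82 + 8 = 90
  Event 12 (adjust -7): 90 + -7 = 83
  Event 13 (sale 16): sell min(16,83)=16. stock: 83 - 16 = 67. total_sold = 74
  Event 14 (restock 39): 67 + 39 = 106
  Event 15 (sale 25): sell min(25,106)=25. stock: 106 - 25 = 81. total_sold = 99
  Event 16 (sale 19): sell min(19,81)=19. stock: 81 - 19 = 62. total_sold = 118
Final: stock = 62, total_sold = 118

Checking against threshold 14:
  After event 1: stock=43 > 14
  After event 2: stock=26 > 14
  After event 3: stock=49 > 14
  After event 4: stock=53 > 14
  After event 5: stock=66 > 14
  After event 6: stock=47 > 14
  After event 7: stock=67 > 14
  After event 8: stock=52 > 14
  After event 9: stock=75 > 14
  After event 10: stock=82 > 14
  After event 11: stock=90 > 14
  After event 12: stock=83 > 14
  After event 13: stock=67 > 14
  After event 14: stock=106 > 14
  After event 15: stock=81 > 14
  After event 16: stock=62 > 14
Alert events: []. Count = 0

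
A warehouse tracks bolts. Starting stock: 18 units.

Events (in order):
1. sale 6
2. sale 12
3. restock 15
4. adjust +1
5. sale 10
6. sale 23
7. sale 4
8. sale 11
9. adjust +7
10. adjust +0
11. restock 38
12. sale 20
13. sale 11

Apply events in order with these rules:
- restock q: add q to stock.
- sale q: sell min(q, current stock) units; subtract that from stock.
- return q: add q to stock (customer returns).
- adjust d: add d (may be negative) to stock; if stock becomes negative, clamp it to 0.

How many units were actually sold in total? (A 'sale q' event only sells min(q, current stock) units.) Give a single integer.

Processing events:
Start: stock = 18
  Event 1 (sale 6): sell min(6,18)=6. stock: 18 - 6 = 12. total_sold = 6
  Event 2 (sale 12): sell min(12,12)=12. stock: 12 - 12 = 0. total_sold = 18
  Event 3 (restock 15): 0 + 15 = 15
  Event 4 (adjust +1): 15 + 1 = 16
  Event 5 (sale 10): sell min(10,16)=10. stock: 16 - 10 = 6. total_sold = 28
  Event 6 (sale 23): sell min(23,6)=6. stock: 6 - 6 = 0. total_sold = 34
  Event 7 (sale 4): sell min(4,0)=0. stock: 0 - 0 = 0. total_sold = 34
  Event 8 (sale 11): sell min(11,0)=0. stock: 0 - 0 = 0. total_sold = 34
  Event 9 (adjust +7): 0 + 7 = 7
  Event 10 (adjust +0): 7 + 0 = 7
  Event 11 (restock 38): 7 + 38 = 45
  Event 12 (sale 20): sell min(20,45)=20. stock: 45 - 20 = 25. total_sold = 54
  Event 13 (sale 11): sell min(11,25)=11. stock: 25 - 11 = 14. total_sold = 65
Final: stock = 14, total_sold = 65

Answer: 65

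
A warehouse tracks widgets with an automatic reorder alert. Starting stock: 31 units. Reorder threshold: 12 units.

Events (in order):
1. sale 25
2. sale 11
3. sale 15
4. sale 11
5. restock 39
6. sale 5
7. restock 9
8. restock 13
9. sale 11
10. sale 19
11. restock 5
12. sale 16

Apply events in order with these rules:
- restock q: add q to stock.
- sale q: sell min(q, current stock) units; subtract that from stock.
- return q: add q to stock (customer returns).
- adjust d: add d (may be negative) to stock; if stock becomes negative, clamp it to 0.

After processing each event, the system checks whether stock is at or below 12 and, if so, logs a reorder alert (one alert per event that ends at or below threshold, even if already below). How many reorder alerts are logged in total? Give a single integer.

Processing events:
Start: stock = 31
  Event 1 (sale 25): sell min(25,31)=25. stock: 31 - 25 = 6. total_sold = 25
  Event 2 (sale 11): sell min(11,6)=6. stock: 6 - 6 = 0. total_sold = 31
  Event 3 (sale 15): sell min(15,0)=0. stock: 0 - 0 = 0. total_sold = 31
  Event 4 (sale 11): sell min(11,0)=0. stock: 0 - 0 = 0. total_sold = 31
  Event 5 (restock 39): 0 + 39 = 39
  Event 6 (sale 5): sell min(5,39)=5. stock: 39 - 5 = 34. total_sold = 36
  Event 7 (restock 9): 34 + 9 = 43
  Event 8 (restock 13): 43 + 13 = 56
  Event 9 (sale 11): sell min(11,56)=11. stock: 56 - 11 = 45. total_sold = 47
  Event 10 (sale 19): sell min(19,45)=19. stock: 45 - 19 = 26. total_sold = 66
  Event 11 (restock 5): 26 + 5 = 31
  Event 12 (sale 16): sell min(16,31)=16. stock: 31 - 16 = 15. total_sold = 82
Final: stock = 15, total_sold = 82

Checking against threshold 12:
  After event 1: stock=6 <= 12 -> ALERT
  After event 2: stock=0 <= 12 -> ALERT
  After event 3: stock=0 <= 12 -> ALERT
  After event 4: stock=0 <= 12 -> ALERT
  After event 5: stock=39 > 12
  After event 6: stock=34 > 12
  After event 7: stock=43 > 12
  After event 8: stock=56 > 12
  After event 9: stock=45 > 12
  After event 10: stock=26 > 12
  After event 11: stock=31 > 12
  After event 12: stock=15 > 12
Alert events: [1, 2, 3, 4]. Count = 4

Answer: 4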